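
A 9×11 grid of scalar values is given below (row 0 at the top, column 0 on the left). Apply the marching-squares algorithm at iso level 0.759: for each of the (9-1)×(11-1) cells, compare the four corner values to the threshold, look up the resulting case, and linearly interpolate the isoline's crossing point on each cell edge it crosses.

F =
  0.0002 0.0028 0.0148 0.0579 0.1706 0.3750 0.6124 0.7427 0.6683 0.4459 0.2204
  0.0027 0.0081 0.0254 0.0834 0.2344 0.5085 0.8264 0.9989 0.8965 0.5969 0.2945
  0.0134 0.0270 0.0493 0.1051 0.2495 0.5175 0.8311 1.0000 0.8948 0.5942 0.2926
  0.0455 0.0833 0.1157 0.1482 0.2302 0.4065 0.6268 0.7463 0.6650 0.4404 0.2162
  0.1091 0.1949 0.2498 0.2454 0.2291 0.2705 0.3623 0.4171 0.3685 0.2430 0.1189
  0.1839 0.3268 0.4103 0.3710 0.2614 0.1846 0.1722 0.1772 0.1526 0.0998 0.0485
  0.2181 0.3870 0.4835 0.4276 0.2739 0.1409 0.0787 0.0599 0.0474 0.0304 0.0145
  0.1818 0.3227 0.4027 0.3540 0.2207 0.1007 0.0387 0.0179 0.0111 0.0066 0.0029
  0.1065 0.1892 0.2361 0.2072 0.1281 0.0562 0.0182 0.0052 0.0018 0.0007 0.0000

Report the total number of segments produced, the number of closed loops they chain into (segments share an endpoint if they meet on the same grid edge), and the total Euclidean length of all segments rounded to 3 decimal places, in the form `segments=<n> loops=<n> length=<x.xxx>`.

cell (0,5): code 0100 → (0.685,6.000)–(1.000,5.788)
cell (0,6): code 1100 → (0.064,7.000)–(0.685,6.000)
cell (0,7): code 1100 → (0.397,8.000)–(0.064,7.000)
cell (0,8): code 1000 → (1.000,8.459)–(0.397,8.000)
cell (1,5): code 0110 → (1.000,5.788)–(2.000,5.770)
cell (1,8): code 1001 → (2.000,8.452)–(1.000,8.459)
cell (2,5): code 0010 → (2.000,5.770)–(2.353,6.000)
cell (2,6): code 0011 → (2.353,6.000)–(2.950,7.000)
cell (2,7): code 0011 → (2.950,7.000)–(2.591,8.000)
cell (2,8): code 0001 → (2.591,8.000)–(2.000,8.452)
total: 10 segments, chained into 1 closed loop(s), length Σ = 8.761076

segments=10 loops=1 length=8.761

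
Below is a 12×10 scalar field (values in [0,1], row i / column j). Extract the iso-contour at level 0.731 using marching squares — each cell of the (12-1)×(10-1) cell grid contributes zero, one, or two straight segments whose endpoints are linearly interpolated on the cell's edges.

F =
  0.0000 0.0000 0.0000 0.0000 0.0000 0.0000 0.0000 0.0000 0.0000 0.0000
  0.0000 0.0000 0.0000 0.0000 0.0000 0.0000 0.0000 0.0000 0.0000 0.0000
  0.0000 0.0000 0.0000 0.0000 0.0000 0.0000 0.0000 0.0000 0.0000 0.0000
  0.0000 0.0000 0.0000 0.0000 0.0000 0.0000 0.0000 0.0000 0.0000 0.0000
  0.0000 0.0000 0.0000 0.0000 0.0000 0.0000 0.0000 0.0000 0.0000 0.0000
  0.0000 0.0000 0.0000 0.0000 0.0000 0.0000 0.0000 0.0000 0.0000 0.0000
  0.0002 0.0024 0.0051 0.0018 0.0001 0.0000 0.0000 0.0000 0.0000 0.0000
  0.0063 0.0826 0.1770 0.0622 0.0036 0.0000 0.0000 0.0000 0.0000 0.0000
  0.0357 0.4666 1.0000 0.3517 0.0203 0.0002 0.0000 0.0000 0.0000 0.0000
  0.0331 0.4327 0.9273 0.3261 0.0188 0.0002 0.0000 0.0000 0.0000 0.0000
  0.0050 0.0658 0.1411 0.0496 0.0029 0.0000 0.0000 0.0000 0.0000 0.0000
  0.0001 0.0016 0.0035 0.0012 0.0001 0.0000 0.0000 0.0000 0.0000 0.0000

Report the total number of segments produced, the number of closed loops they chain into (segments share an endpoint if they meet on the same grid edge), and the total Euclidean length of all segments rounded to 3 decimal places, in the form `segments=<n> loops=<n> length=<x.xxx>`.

segments=6 loops=1 length=4.019

cell (7,1): code 0100 → (7.673,2.000)–(8.000,1.496)
cell (7,2): code 1000 → (8.000,2.415)–(7.673,2.000)
cell (8,1): code 0110 → (8.000,1.496)–(9.000,1.603)
cell (8,2): code 1001 → (9.000,2.327)–(8.000,2.415)
cell (9,1): code 0010 → (9.000,1.603)–(9.250,2.000)
cell (9,2): code 0001 → (9.250,2.000)–(9.000,2.327)
total: 6 segments, chained into 1 closed loop(s), length Σ = 4.018759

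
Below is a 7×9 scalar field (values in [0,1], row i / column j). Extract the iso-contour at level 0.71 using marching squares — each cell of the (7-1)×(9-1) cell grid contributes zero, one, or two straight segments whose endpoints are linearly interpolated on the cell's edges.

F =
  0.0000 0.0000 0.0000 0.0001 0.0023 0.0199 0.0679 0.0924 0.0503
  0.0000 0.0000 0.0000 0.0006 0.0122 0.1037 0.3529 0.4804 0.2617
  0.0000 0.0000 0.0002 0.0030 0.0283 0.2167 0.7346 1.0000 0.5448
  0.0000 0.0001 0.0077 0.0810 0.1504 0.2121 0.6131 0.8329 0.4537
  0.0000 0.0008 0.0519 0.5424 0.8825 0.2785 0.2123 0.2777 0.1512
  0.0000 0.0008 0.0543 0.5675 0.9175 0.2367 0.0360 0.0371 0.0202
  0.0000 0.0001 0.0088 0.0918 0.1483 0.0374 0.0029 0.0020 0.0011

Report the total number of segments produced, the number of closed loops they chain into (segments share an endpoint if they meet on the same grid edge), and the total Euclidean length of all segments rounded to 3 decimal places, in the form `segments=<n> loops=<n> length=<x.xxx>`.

cell (1,5): code 0100 → (1.936,6.000)–(2.000,5.953)
cell (1,6): code 1100 → (1.442,7.000)–(1.936,6.000)
cell (1,7): code 1000 → (2.000,7.637)–(1.442,7.000)
cell (2,5): code 0010 → (2.000,5.953)–(2.202,6.000)
cell (2,6): code 0111 → (2.202,6.000)–(3.000,6.441)
cell (2,7): code 1001 → (3.000,7.324)–(2.000,7.637)
cell (3,3): code 0100 → (3.764,4.000)–(4.000,3.493)
cell (3,4): code 1000 → (4.000,4.286)–(3.764,4.000)
cell (3,6): code 0010 → (3.000,6.441)–(3.221,7.000)
cell (3,7): code 0001 → (3.221,7.000)–(3.000,7.324)
cell (4,3): code 0110 → (4.000,3.493)–(5.000,3.407)
cell (4,4): code 1001 → (5.000,4.305)–(4.000,4.286)
cell (5,3): code 0010 → (5.000,3.407)–(5.270,4.000)
cell (5,4): code 0001 → (5.270,4.000)–(5.000,4.305)
total: 14 segments, chained into 2 closed loop(s), length Σ = 9.194903

segments=14 loops=2 length=9.195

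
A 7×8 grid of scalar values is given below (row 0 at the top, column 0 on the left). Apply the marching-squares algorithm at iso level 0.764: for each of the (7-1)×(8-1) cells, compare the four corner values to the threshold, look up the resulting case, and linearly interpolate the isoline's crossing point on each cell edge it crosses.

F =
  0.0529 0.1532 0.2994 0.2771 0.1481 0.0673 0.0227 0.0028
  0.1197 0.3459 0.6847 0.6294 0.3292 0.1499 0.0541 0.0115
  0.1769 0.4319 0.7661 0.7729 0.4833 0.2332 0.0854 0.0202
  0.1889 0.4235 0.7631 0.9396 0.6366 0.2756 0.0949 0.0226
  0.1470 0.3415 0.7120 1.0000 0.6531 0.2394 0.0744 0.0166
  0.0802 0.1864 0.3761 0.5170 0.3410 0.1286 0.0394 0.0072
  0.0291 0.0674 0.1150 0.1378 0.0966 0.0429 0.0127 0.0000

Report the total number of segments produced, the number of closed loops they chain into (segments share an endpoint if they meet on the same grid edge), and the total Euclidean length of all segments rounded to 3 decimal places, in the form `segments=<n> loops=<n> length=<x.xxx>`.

cell (1,1): code 0100 → (1.974,2.000)–(2.000,1.994)
cell (1,2): code 1100 → (1.938,3.000)–(1.974,2.000)
cell (1,3): code 1000 → (2.000,3.031)–(1.938,3.000)
cell (2,1): code 0010 → (2.000,1.994)–(2.700,2.000)
cell (2,2): code 0111 → (2.700,2.000)–(3.000,2.005)
cell (2,3): code 1001 → (3.000,3.580)–(2.000,3.031)
cell (3,2): code 0110 → (3.000,2.005)–(4.000,2.181)
cell (3,3): code 1001 → (4.000,3.680)–(3.000,3.580)
cell (4,2): code 0010 → (4.000,2.181)–(4.489,3.000)
cell (4,3): code 0001 → (4.489,3.000)–(4.000,3.680)
total: 10 segments, chained into 1 closed loop(s), length Σ = 7.049190

segments=10 loops=1 length=7.049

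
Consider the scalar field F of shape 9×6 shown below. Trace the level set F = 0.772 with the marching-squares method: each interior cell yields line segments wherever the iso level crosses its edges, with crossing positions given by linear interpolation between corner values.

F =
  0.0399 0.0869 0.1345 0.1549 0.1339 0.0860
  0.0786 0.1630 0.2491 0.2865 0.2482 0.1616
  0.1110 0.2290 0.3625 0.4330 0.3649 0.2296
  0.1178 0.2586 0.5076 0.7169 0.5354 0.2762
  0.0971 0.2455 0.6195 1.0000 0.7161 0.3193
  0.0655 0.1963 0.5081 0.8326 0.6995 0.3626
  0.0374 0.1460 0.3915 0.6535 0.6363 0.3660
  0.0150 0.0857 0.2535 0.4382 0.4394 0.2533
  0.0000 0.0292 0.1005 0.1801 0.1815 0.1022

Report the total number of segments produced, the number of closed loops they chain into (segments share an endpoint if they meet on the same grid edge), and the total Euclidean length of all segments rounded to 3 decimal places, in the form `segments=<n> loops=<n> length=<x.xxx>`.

segments=6 loops=1 length=5.235

cell (3,2): code 0100 → (3.195,3.000)–(4.000,2.401)
cell (3,3): code 1000 → (4.000,3.803)–(3.195,3.000)
cell (4,2): code 0110 → (4.000,2.401)–(5.000,2.813)
cell (4,3): code 1001 → (5.000,3.455)–(4.000,3.803)
cell (5,2): code 0010 → (5.000,2.813)–(5.338,3.000)
cell (5,3): code 0001 → (5.338,3.000)–(5.000,3.455)
total: 6 segments, chained into 1 closed loop(s), length Σ = 5.235402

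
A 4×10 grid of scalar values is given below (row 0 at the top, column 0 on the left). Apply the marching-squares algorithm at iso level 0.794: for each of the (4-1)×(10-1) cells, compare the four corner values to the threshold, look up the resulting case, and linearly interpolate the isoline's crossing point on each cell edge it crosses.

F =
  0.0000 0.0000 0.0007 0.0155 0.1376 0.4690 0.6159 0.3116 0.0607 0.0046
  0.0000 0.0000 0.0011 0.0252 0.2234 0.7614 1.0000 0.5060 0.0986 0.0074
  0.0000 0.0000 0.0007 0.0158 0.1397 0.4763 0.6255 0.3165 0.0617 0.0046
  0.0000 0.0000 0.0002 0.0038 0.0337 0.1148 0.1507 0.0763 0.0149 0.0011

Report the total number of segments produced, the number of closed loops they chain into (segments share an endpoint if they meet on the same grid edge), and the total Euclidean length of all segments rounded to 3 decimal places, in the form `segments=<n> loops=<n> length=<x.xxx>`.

cell (0,5): code 0100 → (0.464,6.000)–(1.000,5.137)
cell (0,6): code 1000 → (1.000,6.417)–(0.464,6.000)
cell (1,5): code 0010 → (1.000,5.137)–(1.550,6.000)
cell (1,6): code 0001 → (1.550,6.000)–(1.000,6.417)
total: 4 segments, chained into 1 closed loop(s), length Σ = 3.409722

segments=4 loops=1 length=3.410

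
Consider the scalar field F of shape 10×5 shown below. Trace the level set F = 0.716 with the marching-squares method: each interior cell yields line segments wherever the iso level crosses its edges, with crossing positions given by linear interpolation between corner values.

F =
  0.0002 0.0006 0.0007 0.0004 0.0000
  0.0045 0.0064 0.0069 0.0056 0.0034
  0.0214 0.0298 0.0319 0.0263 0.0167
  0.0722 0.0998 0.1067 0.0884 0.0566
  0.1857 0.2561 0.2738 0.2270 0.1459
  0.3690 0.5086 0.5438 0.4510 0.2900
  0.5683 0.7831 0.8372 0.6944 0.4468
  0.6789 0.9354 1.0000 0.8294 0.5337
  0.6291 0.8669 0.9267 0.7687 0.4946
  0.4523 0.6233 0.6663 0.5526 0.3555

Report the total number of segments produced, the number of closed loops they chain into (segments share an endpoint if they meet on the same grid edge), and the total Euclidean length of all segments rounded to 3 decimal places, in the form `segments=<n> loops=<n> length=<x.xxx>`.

segments=12 loops=1 length=10.042

cell (5,0): code 0100 → (5.756,1.000)–(6.000,0.688)
cell (5,1): code 1100 → (5.587,2.000)–(5.756,1.000)
cell (5,2): code 1000 → (6.000,2.849)–(5.587,2.000)
cell (6,0): code 0110 → (6.000,0.688)–(7.000,0.145)
cell (6,2): code 1101 → (6.160,3.000)–(6.000,2.849)
cell (6,3): code 1000 → (7.000,3.383)–(6.160,3.000)
cell (7,0): code 0110 → (7.000,0.145)–(8.000,0.365)
cell (7,3): code 1001 → (8.000,3.192)–(7.000,3.383)
cell (8,0): code 0010 → (8.000,0.365)–(8.619,1.000)
cell (8,1): code 0011 → (8.619,1.000)–(8.809,2.000)
cell (8,2): code 0011 → (8.809,2.000)–(8.244,3.000)
cell (8,3): code 0001 → (8.244,3.000)–(8.000,3.192)
total: 12 segments, chained into 1 closed loop(s), length Σ = 10.042274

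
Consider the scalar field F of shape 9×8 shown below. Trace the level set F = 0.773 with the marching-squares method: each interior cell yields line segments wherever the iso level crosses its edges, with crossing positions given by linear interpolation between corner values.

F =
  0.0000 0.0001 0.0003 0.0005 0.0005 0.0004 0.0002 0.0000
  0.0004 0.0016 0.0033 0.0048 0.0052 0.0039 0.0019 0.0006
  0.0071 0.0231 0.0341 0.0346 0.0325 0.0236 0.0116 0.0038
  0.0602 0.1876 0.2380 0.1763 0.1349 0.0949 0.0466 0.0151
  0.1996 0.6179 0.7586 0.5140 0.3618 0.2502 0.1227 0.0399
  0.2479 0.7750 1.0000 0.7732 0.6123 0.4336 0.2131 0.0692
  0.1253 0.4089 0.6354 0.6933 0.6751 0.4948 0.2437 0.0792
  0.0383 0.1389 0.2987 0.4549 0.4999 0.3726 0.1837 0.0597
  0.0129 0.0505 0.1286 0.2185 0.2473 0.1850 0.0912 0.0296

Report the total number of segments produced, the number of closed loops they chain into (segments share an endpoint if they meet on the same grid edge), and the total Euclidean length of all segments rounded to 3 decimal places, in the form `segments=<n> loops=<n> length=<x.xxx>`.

segments=8 loops=1 length=5.112

cell (4,0): code 0100 → (4.987,1.000)–(5.000,0.996)
cell (4,1): code 1100 → (4.060,2.000)–(4.987,1.000)
cell (4,2): code 1100 → (4.999,3.000)–(4.060,2.000)
cell (4,3): code 1000 → (5.000,3.001)–(4.999,3.000)
cell (5,0): code 0010 → (5.000,0.996)–(5.005,1.000)
cell (5,1): code 0011 → (5.005,1.000)–(5.623,2.000)
cell (5,2): code 0011 → (5.623,2.000)–(5.003,3.000)
cell (5,3): code 0001 → (5.003,3.000)–(5.000,3.001)
total: 8 segments, chained into 1 closed loop(s), length Σ = 5.112094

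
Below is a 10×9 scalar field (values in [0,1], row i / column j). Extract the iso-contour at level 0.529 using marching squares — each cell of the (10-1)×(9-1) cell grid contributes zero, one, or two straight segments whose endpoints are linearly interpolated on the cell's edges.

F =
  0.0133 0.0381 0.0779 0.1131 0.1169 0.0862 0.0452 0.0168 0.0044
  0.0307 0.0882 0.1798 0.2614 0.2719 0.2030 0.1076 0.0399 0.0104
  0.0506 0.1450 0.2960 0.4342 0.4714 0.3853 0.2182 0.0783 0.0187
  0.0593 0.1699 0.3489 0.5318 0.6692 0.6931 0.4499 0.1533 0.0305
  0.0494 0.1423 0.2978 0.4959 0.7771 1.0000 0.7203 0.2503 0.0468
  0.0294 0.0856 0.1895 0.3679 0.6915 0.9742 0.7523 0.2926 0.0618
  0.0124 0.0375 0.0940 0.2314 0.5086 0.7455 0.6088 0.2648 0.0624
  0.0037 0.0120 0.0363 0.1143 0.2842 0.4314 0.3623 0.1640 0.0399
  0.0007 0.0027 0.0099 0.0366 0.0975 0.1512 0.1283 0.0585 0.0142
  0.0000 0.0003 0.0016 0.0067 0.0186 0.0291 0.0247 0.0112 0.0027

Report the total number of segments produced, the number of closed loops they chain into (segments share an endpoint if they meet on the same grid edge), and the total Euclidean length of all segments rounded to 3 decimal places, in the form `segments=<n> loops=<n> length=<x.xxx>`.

cell (2,2): code 0100 → (2.971,3.000)–(3.000,2.985)
cell (2,3): code 1100 → (2.291,4.000)–(2.971,3.000)
cell (2,4): code 1100 → (2.467,5.000)–(2.291,4.000)
cell (2,5): code 1000 → (3.000,5.675)–(2.467,5.000)
cell (3,2): code 0010 → (3.000,2.985)–(3.078,3.000)
cell (3,3): code 0111 → (3.078,3.000)–(4.000,3.118)
cell (3,5): code 1101 → (3.293,6.000)–(3.000,5.675)
cell (3,6): code 1000 → (4.000,6.407)–(3.293,6.000)
cell (4,3): code 0110 → (4.000,3.118)–(5.000,3.498)
cell (4,6): code 1001 → (5.000,6.486)–(4.000,6.407)
cell (5,3): code 0010 → (5.000,3.498)–(5.888,4.000)
cell (5,4): code 0111 → (5.888,4.000)–(6.000,4.086)
cell (5,6): code 1001 → (6.000,6.232)–(5.000,6.486)
cell (6,4): code 0010 → (6.000,4.086)–(6.689,5.000)
cell (6,5): code 0011 → (6.689,5.000)–(6.324,6.000)
cell (6,6): code 0001 → (6.324,6.000)–(6.000,6.232)
total: 16 segments, chained into 1 closed loop(s), length Σ = 12.253491

segments=16 loops=1 length=12.253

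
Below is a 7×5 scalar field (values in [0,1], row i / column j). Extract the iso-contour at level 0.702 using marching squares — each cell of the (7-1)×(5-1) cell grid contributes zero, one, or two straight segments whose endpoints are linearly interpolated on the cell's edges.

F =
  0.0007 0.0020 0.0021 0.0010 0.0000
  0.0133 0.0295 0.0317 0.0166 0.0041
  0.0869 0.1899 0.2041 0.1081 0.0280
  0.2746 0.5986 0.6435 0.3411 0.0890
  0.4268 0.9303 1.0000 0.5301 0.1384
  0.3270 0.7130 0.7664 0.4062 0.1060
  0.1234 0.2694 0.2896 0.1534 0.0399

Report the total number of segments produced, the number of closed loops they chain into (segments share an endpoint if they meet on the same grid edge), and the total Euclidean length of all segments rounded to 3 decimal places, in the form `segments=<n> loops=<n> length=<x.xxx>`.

cell (3,0): code 0100 → (3.312,1.000)–(4.000,0.547)
cell (3,1): code 1100 → (3.164,2.000)–(3.312,1.000)
cell (3,2): code 1000 → (4.000,2.634)–(3.164,2.000)
cell (4,0): code 0110 → (4.000,0.547)–(5.000,0.972)
cell (4,2): code 1001 → (5.000,2.179)–(4.000,2.634)
cell (5,0): code 0010 → (5.000,0.972)–(5.025,1.000)
cell (5,1): code 0011 → (5.025,1.000)–(5.135,2.000)
cell (5,2): code 0001 → (5.135,2.000)–(5.000,2.179)
total: 8 segments, chained into 1 closed loop(s), length Σ = 6.337546

segments=8 loops=1 length=6.338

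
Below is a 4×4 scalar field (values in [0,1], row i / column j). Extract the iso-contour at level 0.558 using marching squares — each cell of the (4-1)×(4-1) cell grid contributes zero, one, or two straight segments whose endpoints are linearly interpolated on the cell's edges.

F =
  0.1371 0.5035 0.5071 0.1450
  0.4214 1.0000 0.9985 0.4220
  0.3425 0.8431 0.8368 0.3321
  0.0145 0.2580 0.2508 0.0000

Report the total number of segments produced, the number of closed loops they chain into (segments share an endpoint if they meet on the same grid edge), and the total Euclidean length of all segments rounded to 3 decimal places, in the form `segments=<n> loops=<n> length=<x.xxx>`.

cell (0,0): code 0100 → (0.110,1.000)–(1.000,0.236)
cell (0,1): code 1100 → (0.104,2.000)–(0.110,1.000)
cell (0,2): code 1000 → (1.000,2.764)–(0.104,2.000)
cell (1,0): code 0110 → (1.000,0.236)–(2.000,0.430)
cell (1,2): code 1001 → (2.000,2.552)–(1.000,2.764)
cell (2,0): code 0010 → (2.000,0.430)–(2.487,1.000)
cell (2,1): code 0011 → (2.487,1.000)–(2.476,2.000)
cell (2,2): code 0001 → (2.476,2.000)–(2.000,2.552)
total: 8 segments, chained into 1 closed loop(s), length Σ = 7.870474

segments=8 loops=1 length=7.870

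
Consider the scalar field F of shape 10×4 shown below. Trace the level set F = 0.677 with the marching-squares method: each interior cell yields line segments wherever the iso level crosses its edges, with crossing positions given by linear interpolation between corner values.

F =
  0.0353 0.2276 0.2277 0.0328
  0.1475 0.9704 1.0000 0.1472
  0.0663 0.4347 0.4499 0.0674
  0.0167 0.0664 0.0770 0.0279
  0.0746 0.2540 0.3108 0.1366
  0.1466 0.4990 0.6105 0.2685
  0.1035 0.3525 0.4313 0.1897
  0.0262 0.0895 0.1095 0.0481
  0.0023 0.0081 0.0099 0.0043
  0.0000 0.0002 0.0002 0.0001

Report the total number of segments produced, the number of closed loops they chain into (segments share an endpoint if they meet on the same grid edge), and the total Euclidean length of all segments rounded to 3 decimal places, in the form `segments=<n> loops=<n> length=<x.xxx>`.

cell (0,0): code 0100 → (0.605,1.000)–(1.000,0.643)
cell (0,1): code 1100 → (0.582,2.000)–(0.605,1.000)
cell (0,2): code 1000 → (1.000,2.379)–(0.582,2.000)
cell (1,0): code 0010 → (1.000,0.643)–(1.548,1.000)
cell (1,1): code 0011 → (1.548,1.000)–(1.587,2.000)
cell (1,2): code 0001 → (1.587,2.000)–(1.000,2.379)
total: 6 segments, chained into 1 closed loop(s), length Σ = 4.449652

segments=6 loops=1 length=4.450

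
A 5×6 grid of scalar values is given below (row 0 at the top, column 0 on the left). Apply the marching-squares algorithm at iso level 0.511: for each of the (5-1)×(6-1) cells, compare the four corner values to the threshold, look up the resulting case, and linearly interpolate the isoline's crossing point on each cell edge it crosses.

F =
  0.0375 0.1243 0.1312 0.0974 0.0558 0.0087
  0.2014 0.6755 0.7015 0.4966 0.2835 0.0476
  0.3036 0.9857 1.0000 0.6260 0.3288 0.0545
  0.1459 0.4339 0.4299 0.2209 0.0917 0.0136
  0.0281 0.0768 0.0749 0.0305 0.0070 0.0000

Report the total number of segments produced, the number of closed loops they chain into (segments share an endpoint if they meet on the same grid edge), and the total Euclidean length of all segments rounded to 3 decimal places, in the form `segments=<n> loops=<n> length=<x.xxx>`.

segments=10 loops=1 length=8.346

cell (0,0): code 0100 → (0.702,1.000)–(1.000,0.653)
cell (0,1): code 1100 → (0.666,2.000)–(0.702,1.000)
cell (0,2): code 1000 → (1.000,2.930)–(0.666,2.000)
cell (1,0): code 0110 → (1.000,0.653)–(2.000,0.304)
cell (1,2): code 1101 → (1.111,3.000)–(1.000,2.930)
cell (1,3): code 1000 → (2.000,3.387)–(1.111,3.000)
cell (2,0): code 0010 → (2.000,0.304)–(2.860,1.000)
cell (2,1): code 0011 → (2.860,1.000)–(2.858,2.000)
cell (2,2): code 0011 → (2.858,2.000)–(2.284,3.000)
cell (2,3): code 0001 → (2.284,3.000)–(2.000,3.387)
total: 10 segments, chained into 1 closed loop(s), length Σ = 8.345666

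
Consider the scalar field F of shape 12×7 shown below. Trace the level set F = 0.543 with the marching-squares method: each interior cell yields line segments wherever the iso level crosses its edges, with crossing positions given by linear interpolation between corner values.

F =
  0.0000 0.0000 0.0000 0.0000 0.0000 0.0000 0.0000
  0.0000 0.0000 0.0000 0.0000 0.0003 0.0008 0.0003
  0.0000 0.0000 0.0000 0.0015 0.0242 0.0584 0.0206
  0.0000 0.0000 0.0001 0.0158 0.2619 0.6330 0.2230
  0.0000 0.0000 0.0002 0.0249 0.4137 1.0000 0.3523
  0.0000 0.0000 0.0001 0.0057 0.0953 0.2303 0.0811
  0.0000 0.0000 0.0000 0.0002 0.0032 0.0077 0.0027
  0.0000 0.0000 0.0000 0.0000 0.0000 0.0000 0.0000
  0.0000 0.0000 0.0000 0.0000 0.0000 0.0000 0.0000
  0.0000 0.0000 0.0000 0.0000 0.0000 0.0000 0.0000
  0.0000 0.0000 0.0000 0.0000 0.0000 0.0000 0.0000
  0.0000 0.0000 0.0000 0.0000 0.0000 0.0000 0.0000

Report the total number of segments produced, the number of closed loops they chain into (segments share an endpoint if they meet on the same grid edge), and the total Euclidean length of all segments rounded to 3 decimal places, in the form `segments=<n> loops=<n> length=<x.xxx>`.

cell (2,4): code 0100 → (2.843,5.000)–(3.000,4.757)
cell (2,5): code 1000 → (3.000,5.220)–(2.843,5.000)
cell (3,4): code 0110 → (3.000,4.757)–(4.000,4.221)
cell (3,5): code 1001 → (4.000,5.706)–(3.000,5.220)
cell (4,4): code 0010 → (4.000,4.221)–(4.594,5.000)
cell (4,5): code 0001 → (4.594,5.000)–(4.000,5.706)
total: 6 segments, chained into 1 closed loop(s), length Σ = 4.707265

segments=6 loops=1 length=4.707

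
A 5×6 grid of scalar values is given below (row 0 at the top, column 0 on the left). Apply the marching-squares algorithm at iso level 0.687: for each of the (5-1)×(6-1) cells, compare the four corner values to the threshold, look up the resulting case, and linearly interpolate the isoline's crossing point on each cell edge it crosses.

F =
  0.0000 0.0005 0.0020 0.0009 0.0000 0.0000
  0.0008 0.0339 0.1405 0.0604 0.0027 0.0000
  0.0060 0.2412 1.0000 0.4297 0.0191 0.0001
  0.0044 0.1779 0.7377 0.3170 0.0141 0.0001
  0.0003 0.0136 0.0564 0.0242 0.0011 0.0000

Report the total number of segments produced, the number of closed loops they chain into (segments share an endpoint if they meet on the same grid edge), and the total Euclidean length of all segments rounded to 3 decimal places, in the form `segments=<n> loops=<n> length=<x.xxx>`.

cell (1,1): code 0100 → (1.636,2.000)–(2.000,1.588)
cell (1,2): code 1000 → (2.000,2.549)–(1.636,2.000)
cell (2,1): code 0110 → (2.000,1.588)–(3.000,1.909)
cell (2,2): code 1001 → (3.000,2.121)–(2.000,2.549)
cell (3,1): code 0010 → (3.000,1.909)–(3.074,2.000)
cell (3,2): code 0001 → (3.074,2.000)–(3.000,2.121)
total: 6 segments, chained into 1 closed loop(s), length Σ = 3.606171

segments=6 loops=1 length=3.606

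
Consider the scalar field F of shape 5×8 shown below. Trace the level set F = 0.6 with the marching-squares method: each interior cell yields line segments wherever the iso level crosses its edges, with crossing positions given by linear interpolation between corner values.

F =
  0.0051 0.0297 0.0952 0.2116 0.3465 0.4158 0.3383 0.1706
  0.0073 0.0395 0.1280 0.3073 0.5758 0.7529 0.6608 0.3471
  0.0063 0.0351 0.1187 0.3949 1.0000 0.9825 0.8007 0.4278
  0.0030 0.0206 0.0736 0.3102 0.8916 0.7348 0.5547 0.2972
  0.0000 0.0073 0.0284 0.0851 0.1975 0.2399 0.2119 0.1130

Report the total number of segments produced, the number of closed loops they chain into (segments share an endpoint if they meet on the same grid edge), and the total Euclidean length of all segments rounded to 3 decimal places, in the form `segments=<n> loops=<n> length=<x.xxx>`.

cell (0,4): code 0100 → (0.546,5.000)–(1.000,4.137)
cell (0,5): code 1100 → (0.811,6.000)–(0.546,5.000)
cell (0,6): code 1000 → (1.000,6.194)–(0.811,6.000)
cell (1,3): code 0100 → (1.057,4.000)–(2.000,3.339)
cell (1,4): code 1110 → (1.000,4.137)–(1.057,4.000)
cell (1,6): code 1001 → (2.000,6.538)–(1.000,6.194)
cell (2,3): code 0110 → (2.000,3.339)–(3.000,3.498)
cell (2,5): code 1011 → (3.000,5.748)–(2.816,6.000)
cell (2,6): code 0001 → (2.816,6.000)–(2.000,6.538)
cell (3,3): code 0010 → (3.000,3.498)–(3.420,4.000)
cell (3,4): code 0011 → (3.420,4.000)–(3.272,5.000)
cell (3,5): code 0001 → (3.272,5.000)–(3.000,5.748)
total: 12 segments, chained into 1 closed loop(s), length Σ = 9.400822

segments=12 loops=1 length=9.401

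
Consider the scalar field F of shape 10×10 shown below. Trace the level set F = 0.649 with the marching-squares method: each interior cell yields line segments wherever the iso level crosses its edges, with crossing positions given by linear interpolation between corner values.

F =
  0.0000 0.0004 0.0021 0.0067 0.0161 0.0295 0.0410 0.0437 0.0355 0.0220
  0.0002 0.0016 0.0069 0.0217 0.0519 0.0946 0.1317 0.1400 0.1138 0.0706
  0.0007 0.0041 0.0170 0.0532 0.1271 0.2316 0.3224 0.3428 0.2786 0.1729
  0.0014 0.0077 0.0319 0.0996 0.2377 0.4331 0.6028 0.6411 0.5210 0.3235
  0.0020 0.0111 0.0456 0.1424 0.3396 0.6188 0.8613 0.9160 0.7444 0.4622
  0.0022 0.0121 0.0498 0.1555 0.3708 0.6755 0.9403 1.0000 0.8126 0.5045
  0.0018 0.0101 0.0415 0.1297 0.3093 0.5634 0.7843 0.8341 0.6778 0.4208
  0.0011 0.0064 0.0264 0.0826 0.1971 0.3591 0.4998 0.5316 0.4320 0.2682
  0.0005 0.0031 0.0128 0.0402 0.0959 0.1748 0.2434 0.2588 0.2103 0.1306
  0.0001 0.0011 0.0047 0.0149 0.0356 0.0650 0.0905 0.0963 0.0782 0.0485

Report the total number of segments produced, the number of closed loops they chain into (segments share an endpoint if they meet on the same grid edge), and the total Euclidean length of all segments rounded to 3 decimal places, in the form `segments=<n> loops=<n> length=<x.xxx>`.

segments=14 loops=1 length=11.190

cell (3,5): code 0100 → (3.179,6.000)–(4.000,5.125)
cell (3,6): code 1100 → (3.029,7.000)–(3.179,6.000)
cell (3,7): code 1100 → (3.573,8.000)–(3.029,7.000)
cell (3,8): code 1000 → (4.000,8.338)–(3.573,8.000)
cell (4,4): code 0100 → (4.533,5.000)–(5.000,4.913)
cell (4,5): code 1110 → (4.000,5.125)–(4.533,5.000)
cell (4,8): code 1001 → (5.000,8.531)–(4.000,8.338)
cell (5,4): code 0010 → (5.000,4.913)–(5.236,5.000)
cell (5,5): code 0111 → (5.236,5.000)–(6.000,5.388)
cell (5,8): code 1001 → (6.000,8.112)–(5.000,8.531)
cell (6,5): code 0010 → (6.000,5.388)–(6.476,6.000)
cell (6,6): code 0011 → (6.476,6.000)–(6.612,7.000)
cell (6,7): code 0011 → (6.612,7.000)–(6.117,8.000)
cell (6,8): code 0001 → (6.117,8.000)–(6.000,8.112)
total: 14 segments, chained into 1 closed loop(s), length Σ = 11.190466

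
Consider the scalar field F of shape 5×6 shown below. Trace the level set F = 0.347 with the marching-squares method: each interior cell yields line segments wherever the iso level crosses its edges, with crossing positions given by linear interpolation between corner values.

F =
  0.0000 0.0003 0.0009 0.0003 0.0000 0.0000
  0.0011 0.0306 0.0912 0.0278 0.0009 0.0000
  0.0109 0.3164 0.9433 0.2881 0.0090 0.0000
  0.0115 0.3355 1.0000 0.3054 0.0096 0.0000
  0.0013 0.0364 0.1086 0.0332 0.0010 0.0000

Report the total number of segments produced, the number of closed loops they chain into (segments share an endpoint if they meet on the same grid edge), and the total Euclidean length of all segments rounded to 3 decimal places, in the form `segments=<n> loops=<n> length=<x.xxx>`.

cell (1,1): code 0100 → (1.300,2.000)–(2.000,1.049)
cell (1,2): code 1000 → (2.000,2.910)–(1.300,2.000)
cell (2,1): code 0110 → (2.000,1.049)–(3.000,1.017)
cell (2,2): code 1001 → (3.000,2.940)–(2.000,2.910)
cell (3,1): code 0010 → (3.000,1.017)–(3.733,2.000)
cell (3,2): code 0001 → (3.733,2.000)–(3.000,2.940)
total: 6 segments, chained into 1 closed loop(s), length Σ = 6.747390

segments=6 loops=1 length=6.747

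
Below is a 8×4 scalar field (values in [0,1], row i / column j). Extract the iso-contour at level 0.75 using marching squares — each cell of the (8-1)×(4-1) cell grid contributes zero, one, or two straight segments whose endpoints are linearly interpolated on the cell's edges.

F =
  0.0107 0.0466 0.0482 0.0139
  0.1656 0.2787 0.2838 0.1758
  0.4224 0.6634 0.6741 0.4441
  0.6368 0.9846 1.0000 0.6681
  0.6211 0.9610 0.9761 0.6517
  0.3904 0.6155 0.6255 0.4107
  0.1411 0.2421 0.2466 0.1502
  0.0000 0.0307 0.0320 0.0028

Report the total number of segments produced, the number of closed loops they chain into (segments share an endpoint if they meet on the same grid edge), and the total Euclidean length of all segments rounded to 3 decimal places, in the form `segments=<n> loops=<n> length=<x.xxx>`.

cell (2,0): code 0100 → (2.270,1.000)–(3.000,0.325)
cell (2,1): code 1100 → (2.233,2.000)–(2.270,1.000)
cell (2,2): code 1000 → (3.000,2.753)–(2.233,2.000)
cell (3,0): code 0110 → (3.000,0.325)–(4.000,0.379)
cell (3,2): code 1001 → (4.000,2.697)–(3.000,2.753)
cell (4,0): code 0010 → (4.000,0.379)–(4.611,1.000)
cell (4,1): code 0011 → (4.611,1.000)–(4.645,2.000)
cell (4,2): code 0001 → (4.645,2.000)–(4.000,2.697)
total: 8 segments, chained into 1 closed loop(s), length Σ = 7.893961

segments=8 loops=1 length=7.894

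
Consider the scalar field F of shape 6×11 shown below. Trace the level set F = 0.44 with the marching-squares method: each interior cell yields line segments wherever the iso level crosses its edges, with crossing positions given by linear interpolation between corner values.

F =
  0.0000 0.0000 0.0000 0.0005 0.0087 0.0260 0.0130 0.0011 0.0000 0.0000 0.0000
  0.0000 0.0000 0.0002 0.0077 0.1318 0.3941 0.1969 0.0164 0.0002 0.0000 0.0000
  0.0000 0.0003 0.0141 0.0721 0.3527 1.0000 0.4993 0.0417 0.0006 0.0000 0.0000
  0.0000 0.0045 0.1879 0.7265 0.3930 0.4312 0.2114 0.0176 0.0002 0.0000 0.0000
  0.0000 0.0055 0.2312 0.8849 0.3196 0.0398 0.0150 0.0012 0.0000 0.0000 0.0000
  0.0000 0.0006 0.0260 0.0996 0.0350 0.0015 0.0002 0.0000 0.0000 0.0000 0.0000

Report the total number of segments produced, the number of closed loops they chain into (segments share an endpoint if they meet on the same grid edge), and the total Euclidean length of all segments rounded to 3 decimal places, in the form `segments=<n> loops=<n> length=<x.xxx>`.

cell (1,4): code 0100 → (1.076,5.000)–(2.000,4.135)
cell (1,5): code 1100 → (1.804,6.000)–(1.076,5.000)
cell (1,6): code 1000 → (2.000,6.130)–(1.804,6.000)
cell (2,2): code 0100 → (2.562,3.000)–(3.000,2.468)
cell (2,3): code 1000 → (3.000,3.859)–(2.562,3.000)
cell (2,4): code 0010 → (2.000,4.135)–(2.985,5.000)
cell (2,5): code 0011 → (2.985,5.000)–(2.206,6.000)
cell (2,6): code 0001 → (2.206,6.000)–(2.000,6.130)
cell (3,2): code 0110 → (3.000,2.468)–(4.000,2.319)
cell (3,3): code 1001 → (4.000,3.787)–(3.000,3.859)
cell (4,2): code 0010 → (4.000,2.319)–(4.567,3.000)
cell (4,3): code 0001 → (4.567,3.000)–(4.000,3.787)
total: 12 segments, chained into 2 closed loop(s), length Σ = 11.081307

segments=12 loops=2 length=11.081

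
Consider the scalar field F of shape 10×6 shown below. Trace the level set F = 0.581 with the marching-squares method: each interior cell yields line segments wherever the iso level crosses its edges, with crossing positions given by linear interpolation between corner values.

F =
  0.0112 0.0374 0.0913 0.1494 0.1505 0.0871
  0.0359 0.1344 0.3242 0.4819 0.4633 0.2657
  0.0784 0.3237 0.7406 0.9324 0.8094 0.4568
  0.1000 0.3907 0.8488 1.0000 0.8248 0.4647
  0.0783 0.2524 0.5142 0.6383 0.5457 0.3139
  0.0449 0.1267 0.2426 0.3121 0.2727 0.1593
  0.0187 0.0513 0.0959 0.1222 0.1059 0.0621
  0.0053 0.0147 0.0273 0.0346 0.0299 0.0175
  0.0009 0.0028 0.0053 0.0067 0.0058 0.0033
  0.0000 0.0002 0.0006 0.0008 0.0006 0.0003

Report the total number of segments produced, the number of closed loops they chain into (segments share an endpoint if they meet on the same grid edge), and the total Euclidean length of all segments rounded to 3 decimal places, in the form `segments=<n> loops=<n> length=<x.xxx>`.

cell (1,1): code 0100 → (1.617,2.000)–(2.000,1.617)
cell (1,2): code 1100 → (1.220,3.000)–(1.617,2.000)
cell (1,3): code 1100 → (1.340,4.000)–(1.220,3.000)
cell (1,4): code 1000 → (2.000,4.648)–(1.340,4.000)
cell (2,1): code 0110 → (2.000,1.617)–(3.000,1.415)
cell (2,4): code 1001 → (3.000,4.677)–(2.000,4.648)
cell (3,1): code 0010 → (3.000,1.415)–(3.800,2.000)
cell (3,2): code 0111 → (3.800,2.000)–(4.000,2.538)
cell (3,3): code 1011 → (4.000,3.619)–(3.874,4.000)
cell (3,4): code 0001 → (3.874,4.000)–(3.000,4.677)
cell (4,2): code 0010 → (4.000,2.538)–(4.176,3.000)
cell (4,3): code 0001 → (4.176,3.000)–(4.000,3.619)
total: 12 segments, chained into 1 closed loop(s), length Σ = 9.779321

segments=12 loops=1 length=9.779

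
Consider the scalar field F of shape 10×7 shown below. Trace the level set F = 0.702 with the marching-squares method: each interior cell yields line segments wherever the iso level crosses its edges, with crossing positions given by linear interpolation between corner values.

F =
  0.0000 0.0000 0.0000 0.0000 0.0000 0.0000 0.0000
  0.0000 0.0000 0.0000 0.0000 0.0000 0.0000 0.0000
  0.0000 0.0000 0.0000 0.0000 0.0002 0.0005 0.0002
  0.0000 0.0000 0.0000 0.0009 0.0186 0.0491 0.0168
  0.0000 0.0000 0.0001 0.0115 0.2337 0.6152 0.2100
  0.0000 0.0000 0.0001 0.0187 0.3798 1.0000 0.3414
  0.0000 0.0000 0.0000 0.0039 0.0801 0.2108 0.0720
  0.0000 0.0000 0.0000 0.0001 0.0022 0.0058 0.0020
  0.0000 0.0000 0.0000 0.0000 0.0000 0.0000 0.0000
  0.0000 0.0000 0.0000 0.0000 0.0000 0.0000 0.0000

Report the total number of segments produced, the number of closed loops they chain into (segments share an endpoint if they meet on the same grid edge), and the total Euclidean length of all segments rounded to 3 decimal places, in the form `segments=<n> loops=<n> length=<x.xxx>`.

cell (4,4): code 0100 → (4.226,5.000)–(5.000,4.520)
cell (4,5): code 1000 → (5.000,5.452)–(4.226,5.000)
cell (5,4): code 0010 → (5.000,4.520)–(5.378,5.000)
cell (5,5): code 0001 → (5.378,5.000)–(5.000,5.452)
total: 4 segments, chained into 1 closed loop(s), length Σ = 3.008741

segments=4 loops=1 length=3.009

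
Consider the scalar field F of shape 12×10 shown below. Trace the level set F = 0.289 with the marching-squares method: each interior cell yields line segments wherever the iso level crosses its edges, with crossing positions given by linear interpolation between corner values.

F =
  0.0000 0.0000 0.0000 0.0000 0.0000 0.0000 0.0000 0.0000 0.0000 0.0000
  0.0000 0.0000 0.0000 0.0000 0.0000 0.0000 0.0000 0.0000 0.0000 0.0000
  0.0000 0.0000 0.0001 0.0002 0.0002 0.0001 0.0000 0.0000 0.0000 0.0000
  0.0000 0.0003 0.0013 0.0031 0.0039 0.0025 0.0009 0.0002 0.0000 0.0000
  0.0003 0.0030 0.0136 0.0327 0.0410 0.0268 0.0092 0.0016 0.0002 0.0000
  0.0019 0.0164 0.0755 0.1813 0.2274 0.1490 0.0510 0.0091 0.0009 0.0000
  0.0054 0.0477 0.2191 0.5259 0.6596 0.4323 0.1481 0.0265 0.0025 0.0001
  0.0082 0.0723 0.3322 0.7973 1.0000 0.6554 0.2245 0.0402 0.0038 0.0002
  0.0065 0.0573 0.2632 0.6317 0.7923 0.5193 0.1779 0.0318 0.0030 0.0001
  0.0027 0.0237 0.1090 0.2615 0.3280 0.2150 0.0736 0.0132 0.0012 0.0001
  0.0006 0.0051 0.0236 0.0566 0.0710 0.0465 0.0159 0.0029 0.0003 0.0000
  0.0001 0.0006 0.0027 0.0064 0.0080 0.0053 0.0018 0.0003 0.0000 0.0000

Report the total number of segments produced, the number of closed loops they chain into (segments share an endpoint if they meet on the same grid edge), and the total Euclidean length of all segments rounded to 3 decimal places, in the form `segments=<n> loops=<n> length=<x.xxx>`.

segments=16 loops=1 length=12.427

cell (5,2): code 0100 → (5.313,3.000)–(6.000,2.228)
cell (5,3): code 1100 → (5.143,4.000)–(5.313,3.000)
cell (5,4): code 1100 → (5.494,5.000)–(5.143,4.000)
cell (5,5): code 1000 → (6.000,5.504)–(5.494,5.000)
cell (6,1): code 0100 → (6.618,2.000)–(7.000,1.834)
cell (6,2): code 1110 → (6.000,2.228)–(6.618,2.000)
cell (6,5): code 1001 → (7.000,5.850)–(6.000,5.504)
cell (7,1): code 0010 → (7.000,1.834)–(7.626,2.000)
cell (7,2): code 0111 → (7.626,2.000)–(8.000,2.070)
cell (7,5): code 1001 → (8.000,5.675)–(7.000,5.850)
cell (8,2): code 0010 → (8.000,2.070)–(8.926,3.000)
cell (8,3): code 0111 → (8.926,3.000)–(9.000,3.414)
cell (8,4): code 1011 → (9.000,4.345)–(8.757,5.000)
cell (8,5): code 0001 → (8.757,5.000)–(8.000,5.675)
cell (9,3): code 0010 → (9.000,3.414)–(9.152,4.000)
cell (9,4): code 0001 → (9.152,4.000)–(9.000,4.345)
total: 16 segments, chained into 1 closed loop(s), length Σ = 12.426919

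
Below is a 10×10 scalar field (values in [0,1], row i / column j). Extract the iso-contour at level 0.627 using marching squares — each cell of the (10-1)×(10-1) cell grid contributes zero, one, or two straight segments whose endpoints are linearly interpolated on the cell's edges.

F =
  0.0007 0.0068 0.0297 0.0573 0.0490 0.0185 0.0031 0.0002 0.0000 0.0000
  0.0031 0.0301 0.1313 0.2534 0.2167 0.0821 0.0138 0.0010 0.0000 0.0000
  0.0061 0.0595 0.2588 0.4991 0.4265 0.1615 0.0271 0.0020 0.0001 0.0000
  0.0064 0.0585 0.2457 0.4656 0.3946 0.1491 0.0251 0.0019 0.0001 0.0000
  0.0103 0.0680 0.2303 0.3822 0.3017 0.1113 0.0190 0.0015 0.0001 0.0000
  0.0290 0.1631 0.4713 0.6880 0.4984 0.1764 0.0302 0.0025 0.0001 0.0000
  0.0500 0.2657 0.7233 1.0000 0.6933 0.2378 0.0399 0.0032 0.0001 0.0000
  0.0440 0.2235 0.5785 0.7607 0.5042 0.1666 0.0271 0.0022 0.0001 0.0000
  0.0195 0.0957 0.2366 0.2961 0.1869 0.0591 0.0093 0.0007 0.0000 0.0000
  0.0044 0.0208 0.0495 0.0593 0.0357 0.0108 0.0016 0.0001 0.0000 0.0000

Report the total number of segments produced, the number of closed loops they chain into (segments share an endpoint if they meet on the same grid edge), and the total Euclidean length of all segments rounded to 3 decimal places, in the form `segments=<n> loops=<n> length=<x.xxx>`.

segments=12 loops=1 length=7.119

cell (4,2): code 0100 → (4.801,3.000)–(5.000,2.719)
cell (4,3): code 1000 → (5.000,3.322)–(4.801,3.000)
cell (5,1): code 0100 → (5.618,2.000)–(6.000,1.790)
cell (5,2): code 1110 → (5.000,2.719)–(5.618,2.000)
cell (5,3): code 1101 → (5.660,4.000)–(5.000,3.322)
cell (5,4): code 1000 → (6.000,4.146)–(5.660,4.000)
cell (6,1): code 0010 → (6.000,1.790)–(6.665,2.000)
cell (6,2): code 0111 → (6.665,2.000)–(7.000,2.266)
cell (6,3): code 1011 → (7.000,3.521)–(6.351,4.000)
cell (6,4): code 0001 → (6.351,4.000)–(6.000,4.146)
cell (7,2): code 0010 → (7.000,2.266)–(7.288,3.000)
cell (7,3): code 0001 → (7.288,3.000)–(7.000,3.521)
total: 12 segments, chained into 1 closed loop(s), length Σ = 7.119155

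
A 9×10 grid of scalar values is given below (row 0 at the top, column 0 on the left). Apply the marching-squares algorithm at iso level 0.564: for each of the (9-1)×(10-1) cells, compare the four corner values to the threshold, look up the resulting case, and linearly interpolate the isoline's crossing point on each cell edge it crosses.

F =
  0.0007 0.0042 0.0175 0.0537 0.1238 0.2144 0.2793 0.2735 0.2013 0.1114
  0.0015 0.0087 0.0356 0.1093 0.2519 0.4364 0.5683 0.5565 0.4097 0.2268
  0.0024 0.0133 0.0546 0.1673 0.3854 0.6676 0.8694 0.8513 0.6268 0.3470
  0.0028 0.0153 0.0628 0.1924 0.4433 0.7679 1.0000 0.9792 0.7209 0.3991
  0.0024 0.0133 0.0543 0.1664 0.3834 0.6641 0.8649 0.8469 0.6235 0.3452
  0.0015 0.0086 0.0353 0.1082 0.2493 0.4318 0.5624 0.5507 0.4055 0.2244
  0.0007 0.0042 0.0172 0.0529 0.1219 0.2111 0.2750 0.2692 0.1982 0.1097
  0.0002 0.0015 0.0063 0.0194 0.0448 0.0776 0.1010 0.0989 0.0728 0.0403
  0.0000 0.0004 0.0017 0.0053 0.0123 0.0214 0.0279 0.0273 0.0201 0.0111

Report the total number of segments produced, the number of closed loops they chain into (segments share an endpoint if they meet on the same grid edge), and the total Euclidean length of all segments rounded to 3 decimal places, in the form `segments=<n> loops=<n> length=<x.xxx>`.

segments=16 loops=1 length=12.714

cell (0,5): code 0100 → (0.985,6.000)–(1.000,5.967)
cell (0,6): code 1000 → (1.000,6.364)–(0.985,6.000)
cell (1,4): code 0100 → (1.552,5.000)–(2.000,4.633)
cell (1,5): code 1110 → (1.000,5.967)–(1.552,5.000)
cell (1,6): code 1101 → (1.025,7.000)–(1.000,6.364)
cell (1,7): code 1100 → (1.711,8.000)–(1.025,7.000)
cell (1,8): code 1000 → (2.000,8.224)–(1.711,8.000)
cell (2,4): code 0110 → (2.000,4.633)–(3.000,4.372)
cell (2,8): code 1001 → (3.000,8.488)–(2.000,8.224)
cell (3,4): code 0110 → (3.000,4.372)–(4.000,4.643)
cell (3,8): code 1001 → (4.000,8.214)–(3.000,8.488)
cell (4,4): code 0010 → (4.000,4.643)–(4.431,5.000)
cell (4,5): code 0011 → (4.431,5.000)–(4.995,6.000)
cell (4,6): code 0011 → (4.995,6.000)–(4.955,7.000)
cell (4,7): code 0011 → (4.955,7.000)–(4.273,8.000)
cell (4,8): code 0001 → (4.273,8.000)–(4.000,8.214)
total: 16 segments, chained into 1 closed loop(s), length Σ = 12.713978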